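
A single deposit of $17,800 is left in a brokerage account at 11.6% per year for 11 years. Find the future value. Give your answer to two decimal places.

$59,528.66

FV = 17,800 × (1 + 0.116)^11 = 59,528.6650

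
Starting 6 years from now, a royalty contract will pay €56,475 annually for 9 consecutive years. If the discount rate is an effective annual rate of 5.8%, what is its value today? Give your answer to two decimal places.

€292,303.37

PV at t=5 (ordinary 9-year annuity): 56475 × a(9|0.058) = 56475 × 6.861292 = 387,491.4784
PV₀ = 387,491.4784 / (1+0.058)^5 = 387,491.4784 / 1.325648 = 292,303.3667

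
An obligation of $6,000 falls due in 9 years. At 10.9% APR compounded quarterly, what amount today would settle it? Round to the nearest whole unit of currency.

Periodic rate i = 0.109/4 = 0.02725; n = 9 × 4 = 36 periods.
PV = 6,000 / (1 + 0.02725)^36 = 6,000 / 2.632336 = 2,279.3439

$2,279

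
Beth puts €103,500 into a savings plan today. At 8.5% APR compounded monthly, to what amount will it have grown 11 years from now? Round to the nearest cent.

With 12 periods per year: i = 0.00708333, n = 132.
FV = PV·(1+i)^n = 103,500 × 2.538832 = 262,769.1025

€262,769.10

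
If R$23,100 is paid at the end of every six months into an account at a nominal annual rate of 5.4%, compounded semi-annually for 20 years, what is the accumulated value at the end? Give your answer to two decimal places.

Periodic rate i = 0.054/2 = 0.027; n = 20 × 2 = 40 periods.
Accumulation factor s(40|0.027) = 70.474230; FV = 23100 × 70.474230 = 1,627,954.7108

R$1,627,954.71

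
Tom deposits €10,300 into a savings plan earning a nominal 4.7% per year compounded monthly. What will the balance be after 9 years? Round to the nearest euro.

€15,710

Periodic rate i = 0.047/12 = 0.00391667; n = 9 × 12 = 108 periods.
FV = 10,300 × (1 + 0.00391667)^108 = 15,710.3177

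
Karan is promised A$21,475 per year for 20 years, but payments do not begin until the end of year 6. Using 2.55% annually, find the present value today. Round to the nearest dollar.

Value one period before first payment (t=5): 21475 × [1 − (1+0.0255)^(−20)] / 0.0255 = 21475 × 15.515786 = 333,201.4963
Discount back 5 years: 333,201.4963 × (1+0.0255)^(−5) = 333,201.4963 × 0.881702 = 293,784.3246

A$293,784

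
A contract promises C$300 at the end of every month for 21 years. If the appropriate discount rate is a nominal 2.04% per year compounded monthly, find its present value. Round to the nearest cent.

C$61,449.22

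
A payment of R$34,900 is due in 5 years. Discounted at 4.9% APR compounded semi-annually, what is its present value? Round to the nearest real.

R$27,397

With 2 periods per year: i = 0.0245, n = 10.
Discount factor = (1+0.0245)^(−10) = 0.785019; PV = 34,900 × 0.785019 = 27,397.1760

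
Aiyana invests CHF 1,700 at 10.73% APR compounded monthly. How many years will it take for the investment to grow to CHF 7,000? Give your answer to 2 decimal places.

13.25 years

Periodic rate i = 0.1073/12 = 0.00894167.
n = ln(7000/1700) / ln(1+0.00894167) = ln(4.11765) / 0.008902 = 158.9860 months
= 158.9860/12 years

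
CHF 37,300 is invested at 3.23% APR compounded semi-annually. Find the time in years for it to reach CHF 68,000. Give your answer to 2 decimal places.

18.74 years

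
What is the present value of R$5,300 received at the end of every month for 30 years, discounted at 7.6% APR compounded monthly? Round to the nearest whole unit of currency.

R$750,629

Periodic rate i = 0.076/12 = 0.00633333; n = 30 × 12 = 360 periods.
Annuity factor a(360|0.00633333) = 141.628067; PV = 5300 × 141.628067 = 750,628.7526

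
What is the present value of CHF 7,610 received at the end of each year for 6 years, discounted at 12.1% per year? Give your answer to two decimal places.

PV = 7610 × [1 − (1+0.121)^(−6)] / 0.121 = 7610 × 4.099789 = 31,199.3970

CHF 31,199.40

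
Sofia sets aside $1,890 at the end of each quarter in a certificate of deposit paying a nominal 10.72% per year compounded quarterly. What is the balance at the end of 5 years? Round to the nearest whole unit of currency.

$49,164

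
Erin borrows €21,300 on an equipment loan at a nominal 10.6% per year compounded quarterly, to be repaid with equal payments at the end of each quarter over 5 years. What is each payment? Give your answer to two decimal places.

i = 0.106/4 = 0.0265 per quarter; n = 5·4 = 20.
PMT = 21300 / ( [1 − (1+0.0265)^(−20)] / 0.0265 ) = 21300 / 15.370532 = 1,385.7685

€1,385.77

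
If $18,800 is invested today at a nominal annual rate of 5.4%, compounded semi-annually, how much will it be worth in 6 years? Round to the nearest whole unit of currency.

$25,882

i = 0.054/2 = 0.027 per half-year; n = 6·2 = 12.
18,800 × (1+0.027)^12 = 18,800 × 1.376719 = 25,882.3182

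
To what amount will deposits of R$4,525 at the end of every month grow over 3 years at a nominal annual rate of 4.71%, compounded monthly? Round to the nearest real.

Periodic rate i = 0.0471/12 = 0.003925; n = 3 × 12 = 36 periods.
FV = 4525 × [(1+0.003925)^36 − 1] / 0.003925 = 4525 × 38.586399 = 174,603.4568

R$174,603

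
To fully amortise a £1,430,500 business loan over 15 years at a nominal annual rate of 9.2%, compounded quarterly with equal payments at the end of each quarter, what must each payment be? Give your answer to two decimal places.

£44,195.23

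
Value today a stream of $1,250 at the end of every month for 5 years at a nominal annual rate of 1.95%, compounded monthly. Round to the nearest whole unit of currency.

$71,405

i = 0.0195/12 = 0.001625 per month; n = 5·12 = 60.
Annuity factor a(60|0.001625) = 57.123615; PV = 1250 × 57.123615 = 71,404.5183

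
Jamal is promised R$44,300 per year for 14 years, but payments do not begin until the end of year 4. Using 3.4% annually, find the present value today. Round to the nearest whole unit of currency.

PV at t=3 (ordinary 14-year annuity): 44300 × a(14|0.034) = 44300 × 10.994143 = 487,040.5500
PV₀ = 487,040.5500 / (1+0.034)^3 = 487,040.5500 / 1.105507 = 440,558.4190

R$440,558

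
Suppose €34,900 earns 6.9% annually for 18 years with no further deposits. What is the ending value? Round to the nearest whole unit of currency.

€115,991

FV = PV·(1+i)^n = 34,900 × 3.323523 = 115,990.9541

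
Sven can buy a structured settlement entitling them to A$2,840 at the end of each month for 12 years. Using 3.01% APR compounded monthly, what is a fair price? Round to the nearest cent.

Periodic rate i = 0.0301/12 = 0.00250833; n = 12 × 12 = 144 periods.
Annuity factor a(144|0.00250833) = 120.735615; PV = 2840 × 120.735615 = 342,889.1461

A$342,889.15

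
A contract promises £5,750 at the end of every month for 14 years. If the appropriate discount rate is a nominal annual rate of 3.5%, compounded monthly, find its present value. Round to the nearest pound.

With 12 periods per year: i = 0.00291667, n = 168.
Annuity factor a(168|0.00291667) = 132.663952; PV = 5750 × 132.663952 = 762,817.7241

£762,818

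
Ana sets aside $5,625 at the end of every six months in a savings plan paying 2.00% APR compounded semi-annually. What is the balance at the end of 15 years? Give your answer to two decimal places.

Periodic rate i = 0.02/2 = 0.01; n = 15 × 2 = 30 periods.
FV = PMT · [(1+i)^n − 1] / i = 5625 · 34.784892 = 195,665.0149

$195,665.01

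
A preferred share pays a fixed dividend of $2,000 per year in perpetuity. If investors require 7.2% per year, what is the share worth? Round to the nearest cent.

PV = C/r = 2000/0.072 = 27,777.7778

$27,777.78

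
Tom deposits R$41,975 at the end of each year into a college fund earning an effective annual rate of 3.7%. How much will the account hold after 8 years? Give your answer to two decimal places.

Accumulation factor s(8|0.037) = 9.116317; FV = 41975 × 9.116317 = 382,657.3903

R$382,657.39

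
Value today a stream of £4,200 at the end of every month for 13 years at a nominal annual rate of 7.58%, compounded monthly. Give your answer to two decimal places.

£415,933.93

With 12 periods per year: i = 0.00631667, n = 156.
PV = 4200 × [1 − (1+0.00631667)^(−156)] / 0.00631667 = 4200 × 99.031889 = 415,933.9342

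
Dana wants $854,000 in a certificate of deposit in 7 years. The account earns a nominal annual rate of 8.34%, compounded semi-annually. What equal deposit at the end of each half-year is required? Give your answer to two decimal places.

$46,145.47

Periodic rate i = 0.0834/2 = 0.0417; n = 7 × 2 = 14 periods.
FV-annuity factor = 18.506691; PMT = 854000 / 18.506691 = 46,145.4723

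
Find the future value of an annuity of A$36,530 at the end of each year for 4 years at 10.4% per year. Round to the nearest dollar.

A$170,536

FV = 36530 × [(1+0.104)^4 − 1] / 0.104 = 36530 × 4.668389 = 170,536.2452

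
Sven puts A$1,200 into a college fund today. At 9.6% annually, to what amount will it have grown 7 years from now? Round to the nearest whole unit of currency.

FV = PV·(1+i)^n = 1,200 × 1.899651 = 2,279.5815

A$2,280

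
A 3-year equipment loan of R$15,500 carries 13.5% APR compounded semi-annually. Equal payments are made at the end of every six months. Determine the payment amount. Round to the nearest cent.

R$3,226.78

Periodic rate i = 0.135/2 = 0.0675; n = 3 × 2 = 6 periods.
PMT = 15500 / ( [1 − (1+0.0675)^(−6)] / 0.0675 ) = 15500 / 4.803551 = 3,226.7798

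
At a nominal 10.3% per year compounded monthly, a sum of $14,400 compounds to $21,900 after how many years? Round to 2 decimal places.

Periodic rate i = 0.103/12 = 0.00858333.
n = ln(21900/14400) / ln(1+0.00858333) = ln(1.52083) / 0.008547 = 49.0550 months
= 49.0550/12 years

4.09 years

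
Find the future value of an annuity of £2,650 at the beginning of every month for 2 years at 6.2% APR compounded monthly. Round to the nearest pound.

£67,875

Periodic rate i = 0.062/12 = 0.00516667; n = 2 × 12 = 24 periods.
FV = PMT · [(1+i)^n − 1] / i × (1+i) = 2650 · 25.613180 = 67,874.9282
Payments are at the start of each period, so multiply by (1+i).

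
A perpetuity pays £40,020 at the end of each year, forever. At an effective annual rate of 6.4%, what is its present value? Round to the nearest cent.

PV = C/r = 40020/0.064 = 625,312.5000

£625,312.50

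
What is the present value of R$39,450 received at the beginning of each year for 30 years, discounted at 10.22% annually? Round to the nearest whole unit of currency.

R$402,494

PV = PMT · [1 − (1+i)^(−n)] / i × (1+i) = 39450 · 10.202636 = 402,493.9981
(annuity-due: payments at period start, so ×(1+i).)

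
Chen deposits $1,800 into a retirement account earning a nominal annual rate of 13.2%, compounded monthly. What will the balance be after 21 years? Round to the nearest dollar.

$28,351

Periodic rate i = 0.132/12 = 0.011; n = 21 × 12 = 252 periods.
1,800 × (1+0.011)^252 = 1,800 × 15.750386 = 28,350.6953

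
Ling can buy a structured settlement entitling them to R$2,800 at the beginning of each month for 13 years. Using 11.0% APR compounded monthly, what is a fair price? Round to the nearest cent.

R$234,004.36

With 12 periods per year: i = 0.00916667, n = 156.
Annuity factor a(156|0.00916667) × (1+i) = 83.572986; PV = 2800 × 83.572986 = 234,004.3600
(annuity-due: payments at period start, so ×(1+i).)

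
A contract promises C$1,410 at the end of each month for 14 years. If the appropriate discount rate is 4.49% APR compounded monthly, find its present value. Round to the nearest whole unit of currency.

With 12 periods per year: i = 0.00374167, n = 168.
PV = PMT · [1 − (1+i)^(−n)] / i = 1410 · 124.553060 = 175,619.8146

C$175,620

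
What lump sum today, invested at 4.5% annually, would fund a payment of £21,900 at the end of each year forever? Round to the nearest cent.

£486,666.67

PV = PMT / i = 21900 / 0.045 = 486,666.6667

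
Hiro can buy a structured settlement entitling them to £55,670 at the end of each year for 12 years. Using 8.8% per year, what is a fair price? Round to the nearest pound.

PV = 55670 × [1 − (1+0.088)^(−12)] / 0.088 = 55670 × 7.233441 = 402,685.6665

£402,686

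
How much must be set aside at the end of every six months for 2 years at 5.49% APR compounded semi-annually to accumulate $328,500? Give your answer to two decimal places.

Periodic rate i = 0.0549/2 = 0.02745; n = 2 × 2 = 4 periods.
FV-annuity factor = 4.167735; PMT = 328500 / 4.167735 = 78,819.7964

$78,819.80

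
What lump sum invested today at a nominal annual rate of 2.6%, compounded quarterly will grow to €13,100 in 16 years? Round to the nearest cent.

€8,653.45

i = 0.026/4 = 0.0065 per quarter; n = 16·4 = 64.
PV = FV·(1+i)^(−n) = 13,100 × 0.660569 = 8,653.4527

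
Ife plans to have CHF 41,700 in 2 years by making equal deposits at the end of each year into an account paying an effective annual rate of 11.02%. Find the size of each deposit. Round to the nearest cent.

CHF 19,761.16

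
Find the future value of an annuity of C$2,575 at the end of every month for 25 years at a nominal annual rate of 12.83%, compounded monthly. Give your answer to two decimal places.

C$5,611,602.50

With 12 periods per year: i = 0.0106917, n = 300.
FV = 2575 × [(1+0.0106917)^300 − 1] / 0.0106917 = 2575 × 2179.263105 = 5,611,602.4960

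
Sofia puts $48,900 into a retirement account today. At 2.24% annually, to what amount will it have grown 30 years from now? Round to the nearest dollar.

48,900 × (1+0.0224)^30 = 48,900 × 1.943682 = 95,046.0523

$95,046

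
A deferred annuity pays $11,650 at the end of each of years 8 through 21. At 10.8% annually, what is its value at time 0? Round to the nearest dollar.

$40,098

Value one period before first payment (t=7): 11650 × [1 − (1+0.108)^(−14)] / 0.108 = 11650 × 7.056233 = 82,205.1189
PV₀ = 82,205.1189 / (1+0.108)^7 = 82,205.1189 / 2.050115 = 40,097.7994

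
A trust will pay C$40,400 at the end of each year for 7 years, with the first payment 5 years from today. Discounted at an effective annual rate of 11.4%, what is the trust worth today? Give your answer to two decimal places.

Value one period before first payment (t=4): 40400 × [1 − (1+0.114)^(−7)] / 0.114 = 40400 × 4.651915 = 187,937.3529
PV₀ = 187,937.3529 / (1+0.114)^4 = 187,937.3529 / 1.540071 = 122,031.6103

C$122,031.61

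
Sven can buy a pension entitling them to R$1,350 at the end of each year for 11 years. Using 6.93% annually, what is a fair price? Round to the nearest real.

R$10,159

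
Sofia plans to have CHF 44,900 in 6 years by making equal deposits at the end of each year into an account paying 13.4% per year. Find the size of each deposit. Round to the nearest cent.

CHF 5,340.67

FV-annuity factor = 8.407189; PMT = 44900 / 8.407189 = 5,340.6672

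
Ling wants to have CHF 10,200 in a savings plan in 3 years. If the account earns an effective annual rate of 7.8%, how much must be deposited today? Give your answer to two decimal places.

PV = FV·(1+i)^(−n) = 10,200 × 0.798259 = 8,142.2398

CHF 8,142.24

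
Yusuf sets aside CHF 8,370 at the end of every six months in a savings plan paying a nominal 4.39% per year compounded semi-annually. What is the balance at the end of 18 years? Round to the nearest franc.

Periodic rate i = 0.0439/2 = 0.02195; n = 18 × 2 = 36 periods.
Accumulation factor s(36|0.02195) = 53.989974; FV = 8370 × 53.989974 = 451,896.0822

CHF 451,896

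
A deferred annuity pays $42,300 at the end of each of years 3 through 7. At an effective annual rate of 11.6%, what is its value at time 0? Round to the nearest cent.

$123,653.67

Value one period before first payment (t=2): 42300 × [1 − (1+0.116)^(−5)] / 0.116 = 42300 × 3.640785 = 154,005.2007
PV₀ = 154,005.2007 / (1+0.116)^2 = 154,005.2007 / 1.245456 = 123,653.6664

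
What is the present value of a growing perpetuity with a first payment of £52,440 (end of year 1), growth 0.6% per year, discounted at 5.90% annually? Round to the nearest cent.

PV = PMT / (i − g) = 52440 / (0.059 − 0.006) = 52440 / 0.053000 = 989,433.9623

£989,433.96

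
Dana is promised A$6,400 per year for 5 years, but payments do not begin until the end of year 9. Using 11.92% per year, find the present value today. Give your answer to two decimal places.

PV at t=8 (ordinary 5-year annuity): 6400 × a(5|0.1192) = 6400 × 3.611932 = 23,116.3635
Discount back 8 years: 23,116.3635 × (1+0.1192)^(−8) = 23,116.3635 × 0.406199 = 9,389.8337

A$9,389.83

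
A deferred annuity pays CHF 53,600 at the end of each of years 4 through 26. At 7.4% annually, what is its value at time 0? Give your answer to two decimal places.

PV at t=3 (ordinary 23-year annuity): 53600 × a(23|0.074) = 53600 × 10.897320 = 584,096.3700
PV₀ = 584,096.3700 / (1+0.074)^3 = 584,096.3700 / 1.238833 = 471,489.1066

CHF 471,489.11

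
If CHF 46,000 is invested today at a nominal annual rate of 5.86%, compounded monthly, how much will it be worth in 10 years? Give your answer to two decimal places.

With 12 periods per year: i = 0.00488333, n = 120.
46,000 × (1+0.00488333)^120 = 46,000 × 1.794226 = 82,534.4037

CHF 82,534.40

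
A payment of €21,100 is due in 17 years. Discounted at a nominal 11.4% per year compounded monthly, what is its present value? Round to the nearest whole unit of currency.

Periodic rate i = 0.114/12 = 0.0095; n = 17 × 12 = 204 periods.
PV = FV·(1+i)^(−n) = 21,100 × 0.145315 = 3,066.1437

€3,066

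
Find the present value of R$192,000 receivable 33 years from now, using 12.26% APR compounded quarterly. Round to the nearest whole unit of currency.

i = 0.1226/4 = 0.03065 per quarter; n = 33·4 = 132.
PV = 192,000 / (1 + 0.03065)^132 = 192,000 / 53.787258 = 3,569.6187

R$3,570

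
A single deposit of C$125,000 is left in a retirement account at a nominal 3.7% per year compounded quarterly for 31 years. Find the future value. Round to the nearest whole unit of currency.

C$391,522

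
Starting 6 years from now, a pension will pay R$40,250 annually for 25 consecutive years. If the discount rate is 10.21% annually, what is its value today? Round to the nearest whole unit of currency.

Value one period before first payment (t=5): 40250 × [1 − (1+0.1021)^(−25)] / 0.1021 = 40250 × 8.932435 = 359,530.4903
Discount back 5 years: 359,530.4903 × (1+0.1021)^(−5) = 359,530.4903 × 0.615028 = 221,121.3693

R$221,121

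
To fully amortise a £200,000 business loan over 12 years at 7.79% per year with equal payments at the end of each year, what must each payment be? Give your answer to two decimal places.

£26,250.96

Annuity-PV factor = 7.618769; PMT = 200000 / 7.618769 = 26,250.9615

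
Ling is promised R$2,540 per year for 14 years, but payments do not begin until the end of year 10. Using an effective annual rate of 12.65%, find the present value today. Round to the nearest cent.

Value one period before first payment (t=9): 2540 × [1 − (1+0.1265)^(−14)] / 0.1265 = 2540 × 6.413468 = 16,290.2098
PV₀ = 16,290.2098 / (1+0.1265)^9 = 16,290.2098 / 2.921331 = 5,576.2972

R$5,576.30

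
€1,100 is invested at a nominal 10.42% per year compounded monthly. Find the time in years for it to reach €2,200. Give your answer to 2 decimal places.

Periodic rate i = 0.1042/12 = 0.00868333.
(1+i)^n = 2200/1100 = 2.00000, so n = ln 2.00000 / ln 1.00868 = 80.1711 months
= 80.1711/12 years

6.68 years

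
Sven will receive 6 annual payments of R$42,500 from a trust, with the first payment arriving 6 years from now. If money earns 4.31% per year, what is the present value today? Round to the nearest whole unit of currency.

R$178,606

PV at t=5 (ordinary 6-year annuity): 42500 × a(6|0.0431) = 42500 × 5.189644 = 220,559.8630
Discount back 5 years: 220,559.8630 × (1+0.0431)^(−5) = 220,559.8630 × 0.809786 = 178,606.2928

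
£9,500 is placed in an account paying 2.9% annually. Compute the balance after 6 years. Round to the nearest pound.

£11,278

FV = PV·(1+i)^n = 9,500 × 1.187114 = 11,277.5784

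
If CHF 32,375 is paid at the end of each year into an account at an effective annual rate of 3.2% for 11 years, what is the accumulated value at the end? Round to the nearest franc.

CHF 418,941

FV = PMT · [(1+i)^n − 1] / i = 32375 · 12.940274 = 418,941.3625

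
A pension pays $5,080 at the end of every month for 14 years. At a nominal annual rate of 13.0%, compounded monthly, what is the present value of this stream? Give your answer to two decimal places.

$392,198.17

Periodic rate i = 0.13/12 = 0.0108333; n = 14 × 12 = 168 periods.
PV = 5080 × [1 − (1+0.0108333)^(−168)] / 0.0108333 = 5080 × 77.204363 = 392,198.1654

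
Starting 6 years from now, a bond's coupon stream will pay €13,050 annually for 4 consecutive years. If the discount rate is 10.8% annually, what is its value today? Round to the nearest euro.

€24,349

PV at t=5 (ordinary 4-year annuity): 13050 × a(4|0.108) = 13050 × 3.115740 = 40,660.4109
Discount back 5 years: 40,660.4109 × (1+0.108)^(−5) = 40,660.4109 × 0.598827 = 24,348.5420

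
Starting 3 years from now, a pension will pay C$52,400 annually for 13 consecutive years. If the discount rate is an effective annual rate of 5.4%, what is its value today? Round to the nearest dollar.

C$432,599

PV at t=2 (ordinary 13-year annuity): 52400 × a(13|0.054) = 52400 × 9.171388 = 480,580.7405
Discount back 2 years: 480,580.7405 × (1+0.054)^(−2) = 480,580.7405 × 0.900158 = 432,598.6307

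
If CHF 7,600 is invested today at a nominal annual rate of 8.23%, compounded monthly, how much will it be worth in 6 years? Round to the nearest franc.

Periodic rate i = 0.0823/12 = 0.00685833; n = 6 × 12 = 72 periods.
FV = PV·(1+i)^n = 7,600 × 1.635771 = 12,431.8612

CHF 12,432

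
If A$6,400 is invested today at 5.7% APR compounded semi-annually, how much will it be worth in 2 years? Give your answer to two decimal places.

A$7,161.39

With 2 periods per year: i = 0.0285, n = 4.
FV = 6,400 × (1 + 0.0285)^4 = 7,161.3872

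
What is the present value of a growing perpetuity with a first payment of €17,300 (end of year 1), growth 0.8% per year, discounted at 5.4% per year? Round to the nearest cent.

PV = D₁/(r − g) = 17300/(0.054 − 0.008) = 376,086.9565

€376,086.96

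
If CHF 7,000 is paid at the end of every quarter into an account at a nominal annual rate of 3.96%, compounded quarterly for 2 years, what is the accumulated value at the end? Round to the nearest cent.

CHF 57,979.30

i = 0.0396/4 = 0.0099 per quarter; n = 2·4 = 8.
FV = 7000 × [(1+0.0099)^8 − 1] / 0.0099 = 7000 × 8.282757 = 57,979.2992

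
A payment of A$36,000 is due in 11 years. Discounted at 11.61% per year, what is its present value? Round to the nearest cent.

PV = 36,000 / (1 + 0.1161)^11 = 36,000 / 3.347605 = 10,753.9574

A$10,753.96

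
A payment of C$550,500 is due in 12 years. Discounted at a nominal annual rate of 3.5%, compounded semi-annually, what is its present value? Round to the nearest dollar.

C$363,021

i = 0.035/2 = 0.0175 per half-year; n = 12·2 = 24.
PV = FV·(1+i)^(−n) = 550,500 × 0.659438 = 363,020.6197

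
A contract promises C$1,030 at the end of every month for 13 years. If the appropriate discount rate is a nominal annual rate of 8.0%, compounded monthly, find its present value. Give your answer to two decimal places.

C$99,702.45

With 12 periods per year: i = 0.00666667, n = 156.
Annuity factor a(156|0.00666667) = 96.798498; PV = 1030 × 96.798498 = 99,702.4529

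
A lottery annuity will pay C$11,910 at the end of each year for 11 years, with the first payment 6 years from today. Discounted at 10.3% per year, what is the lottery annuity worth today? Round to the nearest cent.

C$46,735.06

Value one period before first payment (t=5): 11910 × [1 − (1+0.103)^(−11)] / 0.103 = 11910 × 6.406319 = 76,299.2609
Discount back 5 years: 76,299.2609 × (1+0.103)^(−5) = 76,299.2609 × 0.612523 = 46,735.0562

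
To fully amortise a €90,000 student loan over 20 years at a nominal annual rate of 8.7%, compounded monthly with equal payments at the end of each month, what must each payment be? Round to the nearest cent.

With 12 periods per year: i = 0.00725, n = 240.
PMT = 90000 / ( [1 − (1+0.00725)^(−240)] / 0.00725 ) = 90000 / 113.568877 = 792.4706

€792.47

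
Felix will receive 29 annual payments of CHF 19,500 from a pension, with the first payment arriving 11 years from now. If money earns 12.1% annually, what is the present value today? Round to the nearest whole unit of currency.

PV at t=10 (ordinary 29-year annuity): 19500 × a(29|0.121) = 19500 × 7.963404 = 155,286.3709
PV₀ = 155,286.3709 / (1+0.121)^10 = 155,286.3709 / 3.133691 = 49,553.8286

CHF 49,554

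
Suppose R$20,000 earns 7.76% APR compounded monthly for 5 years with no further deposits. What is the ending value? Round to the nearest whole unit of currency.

R$29,444

With 12 periods per year: i = 0.00646667, n = 60.
20,000 × (1+0.00646667)^60 = 20,000 × 1.472190 = 29,443.7930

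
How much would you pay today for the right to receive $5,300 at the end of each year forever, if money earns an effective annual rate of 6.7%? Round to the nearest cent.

PV = C/r = 5300/0.067 = 79,104.4776

$79,104.48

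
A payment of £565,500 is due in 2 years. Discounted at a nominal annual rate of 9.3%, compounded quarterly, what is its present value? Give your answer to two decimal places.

£470,520.54

i = 0.093/4 = 0.02325 per quarter; n = 2·4 = 8.
PV = 565,500 / (1 + 0.02325)^8 = 565,500 / 1.201860 = 470,520.5356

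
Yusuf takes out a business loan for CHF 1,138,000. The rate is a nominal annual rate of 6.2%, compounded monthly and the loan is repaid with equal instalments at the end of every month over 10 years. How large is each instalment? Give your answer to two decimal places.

CHF 12,748.73

With 12 periods per year: i = 0.00516667, n = 120.
PMT = 1.138e+06 / ( [1 − (1+0.00516667)^(−120)] / 0.00516667 ) = 1.138e+06 / 89.263786 = 12,748.7311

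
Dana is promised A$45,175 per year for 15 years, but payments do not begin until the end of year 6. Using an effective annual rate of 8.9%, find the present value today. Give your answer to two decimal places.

PV at t=5 (ordinary 15-year annuity): 45175 × a(15|0.089) = 45175 × 8.108495 = 366,301.2534
Discount back 5 years: 366,301.2534 × (1+0.089)^(−5) = 366,301.2534 × 0.652921 = 239,165.7609

A$239,165.76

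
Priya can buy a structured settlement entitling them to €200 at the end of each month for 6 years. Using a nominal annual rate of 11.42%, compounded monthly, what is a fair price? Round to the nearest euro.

With 12 periods per year: i = 0.00951667, n = 72.
PV = PMT · [1 − (1+i)^(−n)] / i = 200 · 51.948344 = 10,389.6687

€10,390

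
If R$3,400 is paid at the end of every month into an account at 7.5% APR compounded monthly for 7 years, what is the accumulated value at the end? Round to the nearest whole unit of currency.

R$374,108

i = 0.075/12 = 0.00625 per month; n = 7·12 = 84.
FV = 3400 × [(1+0.00625)^84 − 1] / 0.00625 = 3400 × 110.031871 = 374,108.3628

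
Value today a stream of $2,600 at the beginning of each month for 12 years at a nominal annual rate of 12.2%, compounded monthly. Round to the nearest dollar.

$198,138

Periodic rate i = 0.122/12 = 0.0101667; n = 12 × 12 = 144 periods.
PV = 2600 × [1 − (1+0.0101667)^(−144)] / 0.0101667 × (1+i) = 2600 × 76.207105 = 198,138.4724
(Beginning-of-period payments → annuity-due factor ×(1+i).)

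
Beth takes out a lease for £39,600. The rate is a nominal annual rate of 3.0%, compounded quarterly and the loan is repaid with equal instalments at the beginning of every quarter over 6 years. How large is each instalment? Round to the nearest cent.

£1,795.65

Periodic rate i = 0.03/4 = 0.0075; n = 6 × 4 = 24 periods.
Annuity-PV factor × (1+i) = 22.053315; PMT = 39600 / 22.053315 = 1,795.6484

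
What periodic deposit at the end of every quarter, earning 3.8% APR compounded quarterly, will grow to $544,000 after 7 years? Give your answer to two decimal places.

With 4 periods per year: i = 0.0095, n = 28.
PMT = 544000 / ( [(1+0.0095)^28 − 1] / 0.0095 ) = 544000 / 31.905044 = 17,050.5954

$17,050.60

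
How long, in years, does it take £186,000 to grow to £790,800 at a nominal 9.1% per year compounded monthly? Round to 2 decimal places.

Periodic rate i = 0.091/12 = 0.00758333.
n = ln(790800/186000) / ln(1+0.00758333) = ln(4.25161) / 0.007555 = 191.5753 months
= 191.5753/12 years

15.96 years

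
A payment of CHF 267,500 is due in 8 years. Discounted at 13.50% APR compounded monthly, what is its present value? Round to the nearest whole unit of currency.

With 12 periods per year: i = 0.01125, n = 96.
PV = 267,500 / (1 + 0.01125)^96 = 267,500 / 2.926977 = 91,391.2175

CHF 91,391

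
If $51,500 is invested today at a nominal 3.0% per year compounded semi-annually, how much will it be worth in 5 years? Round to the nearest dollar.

$59,768

Periodic rate i = 0.03/2 = 0.015; n = 5 × 2 = 10 periods.
FV = PV·(1+i)^n = 51,500 × 1.160541 = 59,767.8525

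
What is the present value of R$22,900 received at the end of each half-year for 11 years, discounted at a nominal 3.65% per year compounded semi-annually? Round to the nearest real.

Periodic rate i = 0.0365/2 = 0.01825; n = 11 × 2 = 22 periods.
PV = PMT · [1 − (1+i)^(−n)] / i = 22900 · 17.986716 = 411,895.7879

R$411,896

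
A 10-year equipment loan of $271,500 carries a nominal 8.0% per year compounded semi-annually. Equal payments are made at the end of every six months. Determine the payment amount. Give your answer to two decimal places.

With 2 periods per year: i = 0.04, n = 20.
Annuity-PV factor = 13.590326; PMT = 271500 / 13.590326 = 19,977.4452

$19,977.45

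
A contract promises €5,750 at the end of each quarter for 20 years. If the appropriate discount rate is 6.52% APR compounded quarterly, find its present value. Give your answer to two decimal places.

€255,993.98

With 4 periods per year: i = 0.0163, n = 80.
Annuity factor a(80|0.0163) = 44.520692; PV = 5750 × 44.520692 = 255,993.9775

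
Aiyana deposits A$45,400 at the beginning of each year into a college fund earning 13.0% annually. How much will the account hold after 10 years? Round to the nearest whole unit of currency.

FV = PMT · [(1+i)^n − 1] / i × (1+i) = 45400 · 20.814317 = 944,969.9711
(Beginning-of-period payments → annuity-due factor ×(1+i).)

A$944,970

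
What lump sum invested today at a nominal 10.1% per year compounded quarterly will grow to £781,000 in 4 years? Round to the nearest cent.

Periodic rate i = 0.101/4 = 0.02525; n = 4 × 4 = 16 periods.
Discount factor = (1+0.02525)^(−16) = 0.671002; PV = 781,000 × 0.671002 = 524,052.2459

£524,052.25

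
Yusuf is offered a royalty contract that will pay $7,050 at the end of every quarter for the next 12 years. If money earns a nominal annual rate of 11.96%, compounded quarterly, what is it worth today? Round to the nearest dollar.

$178,459

With 4 periods per year: i = 0.0299, n = 48.
Annuity factor a(48|0.0299) = 25.313403; PV = 7050 × 25.313403 = 178,459.4914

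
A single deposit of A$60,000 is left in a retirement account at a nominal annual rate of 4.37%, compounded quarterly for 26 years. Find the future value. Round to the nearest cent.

i = 0.0437/4 = 0.010925 per quarter; n = 26·4 = 104.
60,000 × (1+0.010925)^104 = 60,000 × 3.095775 = 185,746.5122

A$185,746.51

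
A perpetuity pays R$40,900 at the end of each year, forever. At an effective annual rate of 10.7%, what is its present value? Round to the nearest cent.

PV = C/r = 40900/0.107 = 382,242.9907

R$382,242.99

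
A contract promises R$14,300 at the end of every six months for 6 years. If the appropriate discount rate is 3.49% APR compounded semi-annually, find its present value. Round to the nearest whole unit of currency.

R$153,623

i = 0.0349/2 = 0.01745 per half-year; n = 6·2 = 12.
PV = 14300 × [1 − (1+0.01745)^(−12)] / 0.01745 = 14300 × 10.742872 = 153,623.0658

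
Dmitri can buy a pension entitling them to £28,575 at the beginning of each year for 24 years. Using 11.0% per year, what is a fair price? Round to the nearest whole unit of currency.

PV = PMT · [1 − (1+i)^(−n)] / i × (1+i) = 28575 · 9.266432 = 264,788.2830
(annuity-due: payments at period start, so ×(1+i).)

£264,788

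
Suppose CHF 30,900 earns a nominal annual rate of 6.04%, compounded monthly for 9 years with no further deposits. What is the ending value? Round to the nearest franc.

Periodic rate i = 0.0604/12 = 0.00503333; n = 9 × 12 = 108 periods.
30,900 × (1+0.00503333)^108 = 30,900 × 1.719849 = 53,143.3350

CHF 53,143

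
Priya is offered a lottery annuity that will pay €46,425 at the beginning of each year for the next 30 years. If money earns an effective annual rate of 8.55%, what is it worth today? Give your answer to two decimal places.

€539,112.92

PV = PMT · [1 − (1+i)^(−n)] / i × (1+i) = 46425 · 11.612556 = 539,112.9218
Payments are at the start of each period, so multiply by (1+i).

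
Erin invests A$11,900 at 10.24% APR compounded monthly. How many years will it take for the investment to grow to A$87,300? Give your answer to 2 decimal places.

19.54 years

Periodic rate i = 0.1024/12 = 0.00853333.
(1+i)^n = 87300/11900 = 7.33613, so n = ln 7.33613 / ln 1.00853 = 234.5277 months
= 234.5277/12 years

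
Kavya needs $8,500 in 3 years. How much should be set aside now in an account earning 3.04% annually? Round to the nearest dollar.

$7,770

PV = FV·(1+i)^(−n) = 8,500 × 0.914076 = 7,769.6486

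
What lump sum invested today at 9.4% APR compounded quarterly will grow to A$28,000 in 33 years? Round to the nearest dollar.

A$1,305

Periodic rate i = 0.094/4 = 0.0235; n = 33 × 4 = 132 periods.
PV = FV·(1+i)^(−n) = 28,000 × 0.046602 = 1,304.8549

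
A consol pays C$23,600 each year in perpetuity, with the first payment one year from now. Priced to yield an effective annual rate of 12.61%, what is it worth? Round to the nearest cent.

PV = PMT / i = 23600 / 0.1261 = 187,153.0531

C$187,153.05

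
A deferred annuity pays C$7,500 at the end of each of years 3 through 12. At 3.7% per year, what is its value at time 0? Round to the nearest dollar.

Value one period before first payment (t=2): 7500 × [1 − (1+0.037)^(−10)] / 0.037 = 7500 × 8.233395 = 61,750.4648
Discount back 2 years: 61,750.4648 × (1+0.037)^(−2) = 61,750.4648 × 0.929913 = 57,422.5822

C$57,423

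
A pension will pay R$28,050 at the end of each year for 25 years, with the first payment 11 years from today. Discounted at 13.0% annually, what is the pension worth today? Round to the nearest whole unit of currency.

R$60,569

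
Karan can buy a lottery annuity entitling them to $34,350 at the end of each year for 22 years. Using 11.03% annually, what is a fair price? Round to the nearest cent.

$280,258.63

PV = PMT · [1 − (1+i)^(−n)] / i = 34350 · 8.158912 = 280,258.6332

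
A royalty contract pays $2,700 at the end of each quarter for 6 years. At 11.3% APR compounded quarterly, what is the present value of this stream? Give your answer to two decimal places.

Periodic rate i = 0.113/4 = 0.02825; n = 6 × 4 = 24 periods.
PV = 2700 × [1 − (1+0.02825)^(−24)] / 0.02825 = 2700 × 17.259273 = 46,600.0373

$46,600.04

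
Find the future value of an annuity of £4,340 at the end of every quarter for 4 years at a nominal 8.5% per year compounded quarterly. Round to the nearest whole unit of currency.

£81,684

Periodic rate i = 0.085/4 = 0.02125; n = 4 × 4 = 16 periods.
FV = PMT · [(1+i)^n − 1] / i = 4340 · 18.821266 = 81,684.2928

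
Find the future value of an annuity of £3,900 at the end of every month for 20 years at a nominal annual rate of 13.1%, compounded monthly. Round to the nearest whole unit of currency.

i = 0.131/12 = 0.0109167 per month; n = 20·12 = 240.
FV = PMT · [(1+i)^n − 1] / i = 3900 · 1148.893476 = 4,480,684.5581

£4,480,685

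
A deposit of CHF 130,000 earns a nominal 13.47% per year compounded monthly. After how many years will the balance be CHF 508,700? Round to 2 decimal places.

10.19 years

Periodic rate i = 0.1347/12 = 0.011225.
n = ln(508700/130000) / ln(1+0.011225) = ln(3.91308) / 0.011162 = 122.2242 months
= 122.2242/12 years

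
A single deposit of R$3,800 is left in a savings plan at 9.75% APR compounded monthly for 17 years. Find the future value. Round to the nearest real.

With 12 periods per year: i = 0.008125, n = 204.
FV = PV·(1+i)^n = 3,800 × 5.211161 = 19,802.4116

R$19,802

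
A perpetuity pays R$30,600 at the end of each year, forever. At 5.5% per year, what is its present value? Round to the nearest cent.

PV = PMT / i = 30600 / 0.055 = 556,363.6364

R$556,363.64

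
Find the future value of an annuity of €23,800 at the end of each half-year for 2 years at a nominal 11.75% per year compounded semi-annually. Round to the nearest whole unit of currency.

€103,923

With 2 periods per year: i = 0.05875, n = 4.
FV = PMT · [(1+i)^n − 1] / i = 23800 · 4.366509 = 103,922.9149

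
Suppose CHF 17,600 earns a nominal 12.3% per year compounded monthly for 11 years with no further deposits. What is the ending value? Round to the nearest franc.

i = 0.123/12 = 0.01025 per month; n = 11·12 = 132.
17,600 × (1+0.01025)^132 = 17,600 × 3.842460 = 67,627.3035

CHF 67,627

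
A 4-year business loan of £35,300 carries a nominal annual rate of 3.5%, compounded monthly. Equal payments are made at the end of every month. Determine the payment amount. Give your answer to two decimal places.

Periodic rate i = 0.035/12 = 0.00291667; n = 4 × 12 = 48 periods.
Annuity-PV factor = 44.730719; PMT = 35300 / 44.730719 = 789.1668

£789.17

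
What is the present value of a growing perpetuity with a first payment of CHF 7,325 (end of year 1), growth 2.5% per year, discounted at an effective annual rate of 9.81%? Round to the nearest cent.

PV = PMT / (i − g) = 7325 / (0.0981 − 0.025) = 7325 / 0.073100 = 100,205.1984

CHF 100,205.20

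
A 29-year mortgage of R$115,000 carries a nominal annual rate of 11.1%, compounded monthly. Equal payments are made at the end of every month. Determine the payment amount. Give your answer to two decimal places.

R$1,108.76

i = 0.111/12 = 0.00925 per month; n = 29·12 = 348.
Annuity-PV factor = 103.719867; PMT = 115000 / 103.719867 = 1,108.7558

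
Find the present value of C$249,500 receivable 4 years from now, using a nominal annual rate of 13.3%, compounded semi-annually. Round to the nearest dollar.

C$149,068

i = 0.133/2 = 0.0665 per half-year; n = 4·2 = 8.
Discount factor = (1+0.0665)^(−8) = 0.597466; PV = 249,500 × 0.597466 = 149,067.7415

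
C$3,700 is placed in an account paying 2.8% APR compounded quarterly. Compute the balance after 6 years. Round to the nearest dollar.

C$4,374

i = 0.028/4 = 0.007 per quarter; n = 6·4 = 24.
FV = 3,700 × (1 + 0.007)^24 = 4,374.3046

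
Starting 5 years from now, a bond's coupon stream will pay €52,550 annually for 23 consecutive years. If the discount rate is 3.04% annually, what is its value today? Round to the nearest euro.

€763,382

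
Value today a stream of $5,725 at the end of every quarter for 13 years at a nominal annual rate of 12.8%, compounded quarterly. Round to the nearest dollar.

$144,130

Periodic rate i = 0.128/4 = 0.032; n = 13 × 4 = 52 periods.
Annuity factor a(52|0.032) = 25.175567; PV = 5725 × 25.175567 = 144,130.1198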